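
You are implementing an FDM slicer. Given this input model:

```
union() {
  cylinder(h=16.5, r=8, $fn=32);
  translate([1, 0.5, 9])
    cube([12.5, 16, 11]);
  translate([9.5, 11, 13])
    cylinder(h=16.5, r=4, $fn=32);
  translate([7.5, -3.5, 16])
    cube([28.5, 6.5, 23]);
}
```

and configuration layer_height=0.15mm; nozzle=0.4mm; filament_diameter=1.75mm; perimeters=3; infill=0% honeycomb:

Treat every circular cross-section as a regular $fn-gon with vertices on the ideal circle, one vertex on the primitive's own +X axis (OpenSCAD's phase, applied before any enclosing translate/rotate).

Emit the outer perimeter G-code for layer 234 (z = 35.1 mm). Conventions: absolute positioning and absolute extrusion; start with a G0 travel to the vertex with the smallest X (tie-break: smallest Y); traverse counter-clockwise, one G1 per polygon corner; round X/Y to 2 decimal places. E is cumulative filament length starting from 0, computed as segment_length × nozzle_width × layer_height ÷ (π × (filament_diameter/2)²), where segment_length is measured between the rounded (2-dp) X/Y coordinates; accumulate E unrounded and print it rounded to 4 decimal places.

G0 X7.50 Y-3.50 Z35.10
G1 X36.00 Y-3.50 E0.7109
G1 X36.00 Y3.00 E0.8731
G1 X7.50 Y3.00 E1.5840
G1 X7.50 Y-3.50 E1.7462

At z = 35.1 mm: the cylinder is not intersected at this z (z outside [0, 16.5]); the cube at (1, 0.5) is absent (z outside [9, 20]); the cylinder at (9.5, 11) does not reach this height (z outside [13, 29.5]); the 28.5×6.5 cube at (7.5, -3.5) contributes its full rectangle; Merging all regions: only the 28.5×6.5 cube at (7.5, -3.5) is present, so the union is just that shape — 1 connected region. The outline is a single polygon with 4 vertices. Extrusion per mm of travel: 0.4 × 0.15 / (π × 0.875²) = 0.024945. Accumulating E over each segment gives final E = 1.7462.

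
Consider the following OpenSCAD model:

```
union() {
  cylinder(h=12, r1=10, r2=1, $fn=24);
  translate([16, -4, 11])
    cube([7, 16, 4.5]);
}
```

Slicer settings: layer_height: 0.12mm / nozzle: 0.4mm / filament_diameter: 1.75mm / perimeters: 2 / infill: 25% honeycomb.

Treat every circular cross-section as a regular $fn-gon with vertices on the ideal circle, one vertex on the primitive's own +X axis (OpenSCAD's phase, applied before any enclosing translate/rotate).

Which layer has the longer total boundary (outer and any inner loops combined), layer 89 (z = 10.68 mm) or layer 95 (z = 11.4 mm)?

layer 95 (z = 11.4 mm)

Layer 89 (z = 10.68): the cone (r1=10→r2=1) has section circumradius 1.990 here — a regular 24-gon (perimeter = 2·24·1.990·sin(180°/24) = 12.47 mm); the cube at (16, -4) is absent (z outside [11, 15.5]); Taking the union: only the cone is present, so the union is just that shape — boundary = 12.47 mm. So its perimeter = 12.47 mm. Layer 95 (z = 11.4): the cone contributes a regular 24-gon of circumradius 1.450 (interpolated between r1=10 and r2=1 at t=0.950) (perimeter = 2·24·1.450·sin(180°/24) = 9.08 mm); the cube at (16, -4) (footprint 7×16) is included at this height (perimeter 46.00 mm); Taking the union: the 2 present regions are separate (no shared area or edge), so areas and boundary lengths simply add and each stays a separate island — boundary = 55.08 mm. So its perimeter = 55.08 mm. Layer 95 is larger (55.08 vs 12.47 mm).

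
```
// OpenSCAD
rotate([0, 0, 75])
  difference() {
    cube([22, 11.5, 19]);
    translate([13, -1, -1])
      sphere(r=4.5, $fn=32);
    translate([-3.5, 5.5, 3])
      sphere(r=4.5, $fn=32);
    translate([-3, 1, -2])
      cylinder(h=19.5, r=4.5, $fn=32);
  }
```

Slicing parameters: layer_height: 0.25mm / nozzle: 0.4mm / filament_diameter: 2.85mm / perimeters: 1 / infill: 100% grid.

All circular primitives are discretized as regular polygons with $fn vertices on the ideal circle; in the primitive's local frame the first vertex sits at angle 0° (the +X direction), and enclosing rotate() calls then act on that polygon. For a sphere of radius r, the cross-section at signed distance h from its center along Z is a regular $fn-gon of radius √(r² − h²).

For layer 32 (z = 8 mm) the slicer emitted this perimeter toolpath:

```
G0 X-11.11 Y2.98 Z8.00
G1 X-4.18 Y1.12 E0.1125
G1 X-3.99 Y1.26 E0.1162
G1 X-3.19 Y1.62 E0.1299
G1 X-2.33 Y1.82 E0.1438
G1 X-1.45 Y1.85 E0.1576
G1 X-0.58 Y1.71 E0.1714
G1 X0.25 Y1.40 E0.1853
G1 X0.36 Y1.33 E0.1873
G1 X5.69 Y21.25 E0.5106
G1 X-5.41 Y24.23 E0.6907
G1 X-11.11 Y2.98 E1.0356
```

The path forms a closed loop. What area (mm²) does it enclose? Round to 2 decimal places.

Apply the shoelace formula to the sequence of (X, Y) vertices; enclosed area = 248.12 mm².

248.12 mm²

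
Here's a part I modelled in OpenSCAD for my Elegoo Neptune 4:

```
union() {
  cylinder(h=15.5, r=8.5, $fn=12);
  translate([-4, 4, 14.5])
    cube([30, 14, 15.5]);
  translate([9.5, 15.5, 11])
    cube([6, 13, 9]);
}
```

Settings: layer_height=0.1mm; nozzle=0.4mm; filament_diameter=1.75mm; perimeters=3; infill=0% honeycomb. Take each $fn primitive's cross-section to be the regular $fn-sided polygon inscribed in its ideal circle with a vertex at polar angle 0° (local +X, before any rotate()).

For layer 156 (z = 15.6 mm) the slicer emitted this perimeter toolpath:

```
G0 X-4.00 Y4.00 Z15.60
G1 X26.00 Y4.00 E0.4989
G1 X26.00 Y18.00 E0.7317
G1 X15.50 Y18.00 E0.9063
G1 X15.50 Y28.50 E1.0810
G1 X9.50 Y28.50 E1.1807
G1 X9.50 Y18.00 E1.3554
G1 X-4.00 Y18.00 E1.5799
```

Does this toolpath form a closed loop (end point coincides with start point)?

no

Start point (G0): (-4.00, 4.00). End point (last G1): the path does not return to the start — open.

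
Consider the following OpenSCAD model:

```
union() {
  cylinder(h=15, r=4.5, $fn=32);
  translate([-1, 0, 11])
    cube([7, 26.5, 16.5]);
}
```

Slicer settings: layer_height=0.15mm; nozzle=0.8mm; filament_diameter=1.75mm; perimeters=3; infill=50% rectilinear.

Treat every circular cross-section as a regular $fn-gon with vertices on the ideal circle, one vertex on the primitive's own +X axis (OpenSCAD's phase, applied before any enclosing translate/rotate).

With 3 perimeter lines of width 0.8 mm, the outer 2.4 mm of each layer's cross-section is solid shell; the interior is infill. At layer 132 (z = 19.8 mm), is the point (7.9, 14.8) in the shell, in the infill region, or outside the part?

At z = 19.8 mm: the cylinder is not intersected at this z (z outside [0, 15]); the cube at (-1, 0) (footprint 7×26.5) is included at this height; Taking the union: only the 7×26.5 cube at (-1, 0) is present, so the union is just that shape — 1 connected region. Overall, the cross-section is a single solid region. The nearest boundary edge runs (6.00, 0.00)→(6.00, 26.50); distance from the point to it = 1.90 mm. The point is not inside any of the regions above, so it lies outside the cross-section (1.90 mm from the nearest boundary).

outside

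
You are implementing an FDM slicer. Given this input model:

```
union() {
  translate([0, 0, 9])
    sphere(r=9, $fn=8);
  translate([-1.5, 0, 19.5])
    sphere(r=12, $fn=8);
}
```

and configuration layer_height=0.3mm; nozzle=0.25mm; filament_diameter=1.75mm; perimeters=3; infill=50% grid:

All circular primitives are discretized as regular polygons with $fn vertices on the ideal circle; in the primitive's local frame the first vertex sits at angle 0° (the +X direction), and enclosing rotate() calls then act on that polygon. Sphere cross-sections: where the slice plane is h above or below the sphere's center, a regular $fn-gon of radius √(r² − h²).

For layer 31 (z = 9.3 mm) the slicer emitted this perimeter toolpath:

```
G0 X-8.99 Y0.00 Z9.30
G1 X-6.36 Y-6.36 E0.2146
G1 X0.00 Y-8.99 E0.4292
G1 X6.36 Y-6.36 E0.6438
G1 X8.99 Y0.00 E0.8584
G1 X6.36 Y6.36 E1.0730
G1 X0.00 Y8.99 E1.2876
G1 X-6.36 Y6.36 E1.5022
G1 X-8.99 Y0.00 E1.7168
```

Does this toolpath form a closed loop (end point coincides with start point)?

Start point (G0): (-8.99, 0.00). End point (last G1): the path returns to the start — closed.

yes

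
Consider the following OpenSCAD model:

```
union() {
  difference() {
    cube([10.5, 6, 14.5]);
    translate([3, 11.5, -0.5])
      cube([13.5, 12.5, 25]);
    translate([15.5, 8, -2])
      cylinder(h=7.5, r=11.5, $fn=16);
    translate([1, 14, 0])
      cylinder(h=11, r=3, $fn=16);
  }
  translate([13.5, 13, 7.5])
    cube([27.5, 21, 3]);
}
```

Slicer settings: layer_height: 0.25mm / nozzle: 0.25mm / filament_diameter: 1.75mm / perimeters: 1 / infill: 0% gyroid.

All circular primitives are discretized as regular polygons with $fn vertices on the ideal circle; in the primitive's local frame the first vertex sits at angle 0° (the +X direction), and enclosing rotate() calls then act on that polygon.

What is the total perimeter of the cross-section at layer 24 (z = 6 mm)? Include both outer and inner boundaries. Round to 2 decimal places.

33.00 mm

At z = 6 mm: the 10.5×6 cube contributes its full rectangle (perimeter 33.00 mm); the 13.5×12.5 cube at (3, 11.5) contributes its full rectangle (perimeter 52.00 mm); the cylinder at (15.5, 8) does not reach this height (z outside [-2, 5.5]); the r=3 cylinder at (1, 14) contributes a regular 16-gon of circumradius 3 (perimeter = 2·16·3.000·sin(180°/16) = 18.73 mm); Subtracting the remaining from the first: starting from the 10.5×6 cube, the 13.5×12.5 cube at (3, 11.5) misses the remaining region (no effect); the r=3 cylinder at (1, 14) misses the remaining region (no effect) — boundary = 33.00 mm; the cube at (13.5, 13) does not reach this height (z outside [7.5, 10.5]); Combining (union): only that combined region is present, so the union is just that shape — boundary = 33.00 mm. Overall, the cross-section is a single solid region. Total boundary length (outer) = 33.00 mm.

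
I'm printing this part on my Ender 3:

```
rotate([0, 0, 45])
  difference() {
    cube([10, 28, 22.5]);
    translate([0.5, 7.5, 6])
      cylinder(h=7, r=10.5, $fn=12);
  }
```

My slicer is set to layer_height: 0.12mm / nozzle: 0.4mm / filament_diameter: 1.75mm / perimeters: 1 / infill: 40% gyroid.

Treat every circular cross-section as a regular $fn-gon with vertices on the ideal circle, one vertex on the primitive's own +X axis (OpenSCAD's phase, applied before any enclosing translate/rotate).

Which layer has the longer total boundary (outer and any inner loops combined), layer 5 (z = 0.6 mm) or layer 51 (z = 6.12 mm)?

layer 5 (z = 0.6 mm)

Layer 5 (z = 0.6): the cube is present — its section is the full 10×28 rectangle (perimeter 76.00 mm); the cylinder at (0.5, 7.5) is not intersected at this z (z outside [6, 13]); After the difference (first − rest): none of the subtracted shapes is present at this height, so the 10×28 cube is unchanged — boundary = 76.00 mm; (rotated 45° about Z; rotation is an isometry so areas/perimeters/island counts are preserved). So its perimeter = 76.00 mm. Layer 51 (z = 6.12): the cube (footprint 10×28) is included at this height (perimeter 76.00 mm); the r=10.5 cylinder at (0.5, 7.5) contributes a regular 12-gon of circumradius 10.5 (perimeter = 2·12·10.500·sin(180°/12) = 65.22 mm); Taking the first minus the rest: starting from the 10×28 cube, the r=10.5 cylinder at (0.5, 7.5) partially overlaps it — only the 157.28 mm² overlap (of its 330.75 mm²) is removed, clipping the outline — boundary = 61.04 mm; (rotated 45° about Z; rotation is an isometry so areas/perimeters/island counts are preserved). So its perimeter = 61.04 mm. Layer 5 is larger (76.00 vs 61.04 mm).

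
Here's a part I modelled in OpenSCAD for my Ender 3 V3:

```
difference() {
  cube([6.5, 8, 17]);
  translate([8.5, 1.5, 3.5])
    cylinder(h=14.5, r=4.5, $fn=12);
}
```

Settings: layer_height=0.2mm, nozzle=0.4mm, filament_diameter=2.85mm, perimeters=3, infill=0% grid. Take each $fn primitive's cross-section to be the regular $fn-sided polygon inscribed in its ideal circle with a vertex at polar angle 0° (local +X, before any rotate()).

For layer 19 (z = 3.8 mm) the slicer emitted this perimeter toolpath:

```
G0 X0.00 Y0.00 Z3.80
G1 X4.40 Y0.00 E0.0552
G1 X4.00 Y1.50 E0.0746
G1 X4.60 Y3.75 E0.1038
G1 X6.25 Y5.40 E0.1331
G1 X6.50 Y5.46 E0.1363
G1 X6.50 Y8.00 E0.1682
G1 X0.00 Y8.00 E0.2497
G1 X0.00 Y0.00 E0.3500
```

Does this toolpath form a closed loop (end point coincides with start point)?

Start point (G0): (0.00, 0.00). End point (last G1): the path returns to the start — closed.

yes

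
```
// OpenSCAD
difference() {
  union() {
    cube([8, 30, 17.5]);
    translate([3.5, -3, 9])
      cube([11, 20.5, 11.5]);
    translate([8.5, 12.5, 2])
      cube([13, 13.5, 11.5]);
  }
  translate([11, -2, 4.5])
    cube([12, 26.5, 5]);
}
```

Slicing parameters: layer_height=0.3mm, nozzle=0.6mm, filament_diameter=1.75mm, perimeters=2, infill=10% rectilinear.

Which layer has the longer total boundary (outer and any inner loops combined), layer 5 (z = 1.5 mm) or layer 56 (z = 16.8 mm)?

Layer 5 (z = 1.5): the 8×30 cube contributes its full rectangle (perimeter 76.00 mm); the cube at (3.5, -3) is not intersected at this z (z outside [9, 20.5]); the cube at (8.5, 12.5) is absent (z outside [2, 13.5]); Combining (union): only the 8×30 cube is present, so the union is just that shape — boundary = 76.00 mm; the cube at (11, -2) is absent (z outside [4.5, 9.5]); Taking the first minus the rest: none of the subtracted shapes is present at this height, so that combined region is unchanged — boundary = 76.00 mm. So its perimeter = 76.00 mm. Layer 56 (z = 16.8): the 8×30 cube contributes its full rectangle (perimeter 76.00 mm); the cube at (3.5, -3) (footprint 11×20.5) is included at this height (perimeter 63.00 mm); the cube at (8.5, 12.5) is not intersected at this z (z outside [2, 13.5]); Merging all regions: the regions partially overlap (shared area 78.75 mm²), so the edge portions inside another operand are dropped and the merged outline is re-measured after clipping — boundary = 95.00 mm; the cube at (11, -2) is absent (z outside [4.5, 9.5]); Subtracting the remaining from the first: none of the subtracted shapes is present at this height, so that combined region is unchanged — boundary = 95.00 mm. So its perimeter = 95.00 mm. Layer 56 is larger (95.00 vs 76.00 mm).

layer 56 (z = 16.8 mm)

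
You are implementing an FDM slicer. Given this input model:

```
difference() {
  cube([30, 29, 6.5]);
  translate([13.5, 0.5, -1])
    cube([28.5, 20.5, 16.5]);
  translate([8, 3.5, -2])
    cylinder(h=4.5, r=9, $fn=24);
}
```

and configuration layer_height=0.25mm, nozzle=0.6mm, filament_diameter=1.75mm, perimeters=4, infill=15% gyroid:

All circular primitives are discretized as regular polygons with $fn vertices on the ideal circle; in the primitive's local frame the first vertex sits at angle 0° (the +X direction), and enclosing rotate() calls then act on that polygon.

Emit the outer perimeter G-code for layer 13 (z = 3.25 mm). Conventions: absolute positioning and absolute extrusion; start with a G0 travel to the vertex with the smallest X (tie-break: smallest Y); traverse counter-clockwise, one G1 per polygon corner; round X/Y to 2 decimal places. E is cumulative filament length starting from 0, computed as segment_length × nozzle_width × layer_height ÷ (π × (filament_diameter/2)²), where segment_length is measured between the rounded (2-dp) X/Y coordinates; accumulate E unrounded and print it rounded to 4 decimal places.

At z = 3.25 mm: the cube is present — its section is the full 30×29 rectangle; the cube at (13.5, 0.5) (footprint 28.5×20.5) is included at this height; the cylinder at (8, 3.5) is absent (z outside [-2, 2.5]); After the difference (first − rest): starting from the 30×29 cube, the 28.5×20.5 cube at (13.5, 0.5) partially overlaps it — only the 338.25 mm² overlap (of its 584.25 mm²) is removed, clipping the outline — 1 connected region. The outline is a single polygon with 8 vertices. Extrusion per mm of travel: 0.6 × 0.25 / (π × 0.875²) = 0.062363. Accumulating E over each segment gives final E = 9.4168.

G0 X0.00 Y0.00 Z3.25
G1 X30.00 Y0.00 E1.8709
G1 X30.00 Y0.50 E1.9021
G1 X13.50 Y0.50 E2.9310
G1 X13.50 Y21.00 E4.2095
G1 X30.00 Y21.00 E5.2385
G1 X30.00 Y29.00 E5.7374
G1 X0.00 Y29.00 E7.6083
G1 X0.00 Y0.00 E9.4168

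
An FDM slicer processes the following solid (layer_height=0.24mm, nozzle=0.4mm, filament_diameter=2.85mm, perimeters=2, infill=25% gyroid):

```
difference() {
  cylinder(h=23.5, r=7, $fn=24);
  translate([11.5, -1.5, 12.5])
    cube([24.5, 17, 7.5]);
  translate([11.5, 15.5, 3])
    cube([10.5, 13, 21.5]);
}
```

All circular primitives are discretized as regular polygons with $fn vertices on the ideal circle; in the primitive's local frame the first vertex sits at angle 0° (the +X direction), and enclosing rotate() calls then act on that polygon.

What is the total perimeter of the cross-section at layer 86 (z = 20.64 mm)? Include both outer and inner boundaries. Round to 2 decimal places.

43.86 mm

At z = 20.64 mm: the r=7 cylinder contributes a regular 24-gon of circumradius 7 (perimeter = 2·24·7.000·sin(180°/24) = 43.86 mm); the cube at (11.5, -1.5) is not intersected at this z (z outside [12.5, 20]); the cube at (11.5, 15.5) is present — its section is the full 10.5×13 rectangle (perimeter 47.00 mm); Subtracting the remaining from the first: starting from the r=7 cylinder, the 10.5×13 cube at (11.5, 15.5) misses the remaining region (no effect) — boundary = 43.86 mm. Overall, the cross-section is a single solid region. Total boundary length (outer) = 43.86 mm.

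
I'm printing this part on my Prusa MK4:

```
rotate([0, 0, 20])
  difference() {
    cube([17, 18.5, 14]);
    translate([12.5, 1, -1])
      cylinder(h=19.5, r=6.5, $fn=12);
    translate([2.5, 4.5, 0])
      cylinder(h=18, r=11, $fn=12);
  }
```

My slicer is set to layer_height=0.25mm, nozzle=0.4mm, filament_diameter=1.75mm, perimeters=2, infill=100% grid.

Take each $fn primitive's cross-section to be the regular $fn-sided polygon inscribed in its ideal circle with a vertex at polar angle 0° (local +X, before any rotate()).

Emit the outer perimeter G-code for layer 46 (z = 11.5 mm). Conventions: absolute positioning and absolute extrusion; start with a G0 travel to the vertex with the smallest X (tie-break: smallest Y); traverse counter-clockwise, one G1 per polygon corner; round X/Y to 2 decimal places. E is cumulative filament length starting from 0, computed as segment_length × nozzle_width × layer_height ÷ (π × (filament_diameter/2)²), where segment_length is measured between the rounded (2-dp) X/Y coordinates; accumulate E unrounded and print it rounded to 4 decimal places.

At z = 11.5 mm: the cube is present — its section is the full 17×18.5 rectangle; the cylinder at (12.5, 1): section is a regular 12-gon, circumradius r=6.5; the cylinder at (2.5, 4.5): section is a regular 12-gon, circumradius r=11; Taking the first minus the rest: starting from the 17×18.5 cube, the r=6.5 cylinder at (12.5, 1) partially overlaps it — only the 68.52 mm² overlap (of its 126.75 mm²) is removed, clipping the outline; the r=11 cylinder at (2.5, 4.5) partially overlaps it — only the 133.82 mm² overlap (of its 363.00 mm²) is removed, clipping the outline — 1 connected region; (whole slice rotated 20° about Z — lengths, areas and connectivity unchanged). The outline is a single polygon with 9 vertices. Extrusion per mm of travel: 0.4 × 0.25 / (π × 0.875²) = 0.041575. Accumulating E over each segment gives final E = 2.3000.

G0 X-6.33 Y17.38 Z11.50
G1 X-5.07 Y13.94 E0.1523
G1 X-2.95 Y15.42 E0.2598
G1 X2.72 Y15.92 E0.4964
G1 X7.88 Y13.51 E0.7332
G1 X9.40 Y11.34 E0.8434
G1 X12.53 Y11.62 E0.9740
G1 X14.13 Y10.87 E1.0475
G1 X9.65 Y23.20 E1.5929
G1 X-6.33 Y17.38 E2.3000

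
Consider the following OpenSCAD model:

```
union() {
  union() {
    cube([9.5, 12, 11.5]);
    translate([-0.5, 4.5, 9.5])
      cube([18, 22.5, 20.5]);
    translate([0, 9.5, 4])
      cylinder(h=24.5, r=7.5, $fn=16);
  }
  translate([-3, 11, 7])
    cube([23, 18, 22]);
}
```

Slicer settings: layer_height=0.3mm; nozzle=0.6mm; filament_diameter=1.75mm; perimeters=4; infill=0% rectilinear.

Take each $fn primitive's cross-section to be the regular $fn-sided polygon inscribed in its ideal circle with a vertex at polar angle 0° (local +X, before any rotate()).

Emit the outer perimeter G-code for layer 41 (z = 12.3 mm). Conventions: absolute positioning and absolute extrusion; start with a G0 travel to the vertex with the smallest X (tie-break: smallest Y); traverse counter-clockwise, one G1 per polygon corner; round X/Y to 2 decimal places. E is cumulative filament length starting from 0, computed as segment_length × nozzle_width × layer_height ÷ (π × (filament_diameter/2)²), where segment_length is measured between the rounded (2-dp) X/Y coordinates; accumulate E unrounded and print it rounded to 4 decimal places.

G0 X-7.50 Y9.50 Z12.30
G1 X-6.93 Y6.63 E0.2190
G1 X-5.30 Y4.20 E0.4379
G1 X-2.87 Y2.57 E0.6569
G1 X0.00 Y2.00 E0.8759
G1 X2.87 Y2.57 E1.0949
G1 X5.30 Y4.20 E1.3138
G1 X5.51 Y4.50 E1.3412
G1 X17.50 Y4.50 E2.2385
G1 X17.50 Y11.00 E2.7249
G1 X20.00 Y11.00 E2.9120
G1 X20.00 Y29.00 E4.2591
G1 X-3.00 Y29.00 E5.9803
G1 X-3.00 Y16.34 E6.9277
G1 X-5.30 Y14.80 E7.1348
G1 X-6.93 Y12.37 E7.3538
G1 X-7.50 Y9.50 E7.5728

At z = 12.3 mm: the cube is absent (z outside [0, 11.5]); the cube at (-0.5, 4.5) (footprint 18×22.5) is included at this height; the r=7.5 cylinder at (0, 9.5) gives a regular 16-gon of circumradius 7.5 (constant along its height); Merging all regions: the regions partially overlap (shared area 83.23 mm²), so overlapping operands fuse into one piece — 1 connected region; the 23×18 cube at (-3, 11) contributes its full rectangle; Merging all regions: the regions partially overlap (shared area 302.13 mm²), so overlapping operands fuse into one piece — 1 connected region. The outline is a single polygon with 16 vertices. Extrusion per mm of travel: 0.6 × 0.3 / (π × 0.875²) = 0.074835. Accumulating E over each segment gives final E = 7.5728.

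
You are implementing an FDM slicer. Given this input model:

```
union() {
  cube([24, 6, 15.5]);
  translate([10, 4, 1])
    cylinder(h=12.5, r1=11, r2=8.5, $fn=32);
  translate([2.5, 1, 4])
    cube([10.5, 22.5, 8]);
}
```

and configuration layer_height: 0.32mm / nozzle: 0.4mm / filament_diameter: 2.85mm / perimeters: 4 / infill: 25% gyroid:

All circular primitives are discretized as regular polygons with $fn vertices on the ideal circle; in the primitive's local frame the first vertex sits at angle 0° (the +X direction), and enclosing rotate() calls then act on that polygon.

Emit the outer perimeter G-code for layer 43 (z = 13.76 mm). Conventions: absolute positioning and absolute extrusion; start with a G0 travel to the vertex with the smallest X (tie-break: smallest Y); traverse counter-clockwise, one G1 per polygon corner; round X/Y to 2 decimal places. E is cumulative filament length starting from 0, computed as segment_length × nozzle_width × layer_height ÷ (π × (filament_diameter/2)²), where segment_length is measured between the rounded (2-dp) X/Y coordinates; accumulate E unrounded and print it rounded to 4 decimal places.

At z = 13.76 mm: the cube is present — its section is the full 24×6 rectangle; the cone at (10, 4) is not intersected at this z (z outside [1, 13.5]); the cube at (2.5, 1) is not intersected at this z (z outside [4, 12]); Merging all regions: only the 24×6 cube is present, so the union is just that shape — 1 connected region. The outline is a single polygon with 4 vertices. Extrusion per mm of travel: 0.4 × 0.32 / (π × 1.425²) = 0.020065. Accumulating E over each segment gives final E = 1.2039.

G0 X0.00 Y0.00 Z13.76
G1 X24.00 Y0.00 E0.4816
G1 X24.00 Y6.00 E0.6019
G1 X0.00 Y6.00 E1.0835
G1 X0.00 Y0.00 E1.2039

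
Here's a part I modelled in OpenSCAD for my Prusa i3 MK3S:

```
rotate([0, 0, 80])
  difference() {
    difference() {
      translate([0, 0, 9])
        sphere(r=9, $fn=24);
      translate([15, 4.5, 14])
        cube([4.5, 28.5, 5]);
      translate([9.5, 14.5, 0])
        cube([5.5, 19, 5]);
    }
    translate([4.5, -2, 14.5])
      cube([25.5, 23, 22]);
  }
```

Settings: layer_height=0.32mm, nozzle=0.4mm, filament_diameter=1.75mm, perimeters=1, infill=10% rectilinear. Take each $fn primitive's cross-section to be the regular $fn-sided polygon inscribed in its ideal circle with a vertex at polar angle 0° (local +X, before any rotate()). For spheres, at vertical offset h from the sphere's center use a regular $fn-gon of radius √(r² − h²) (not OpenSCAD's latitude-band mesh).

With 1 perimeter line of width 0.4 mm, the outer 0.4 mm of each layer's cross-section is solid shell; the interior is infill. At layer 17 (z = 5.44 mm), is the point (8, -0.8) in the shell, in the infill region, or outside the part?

shell

At z = 5.44 mm: the r=9 sphere contributes a regular 24-gon of circumradius √(9²−3.56²) = 8.266; the cube at (15, 4.5) is not intersected at this z (z outside [14, 19]); the cube at (9.5, 14.5) does not reach this height (z outside [0, 5]); After the difference (first − rest): none of the subtracted shapes is present at this height, so the r=9 sphere is unchanged — 1 connected region; the cube at (4.5, -2) is not intersected at this z (z outside [14.5, 36.5]); Subtracting the remaining from the first: none of the subtracted shapes is present at this height, so the result so far is unchanged — 1 connected region; (rotated 80° about Z; rotation is an isometry so areas/perimeters/island counts are preserved). Overall, the cross-section is a single solid region. Undo the 80° rotation: the query point maps to (0.601, -8.017) in the un-rotated model frame. The nearest boundary edge runs (-0.00, -8.27)→(2.14, -7.98); distance from the point to it = 0.17 mm. The point is inside the cross-section, 0.17 mm from the nearest boundary — within the 0.4 mm shell band (1 × 0.4).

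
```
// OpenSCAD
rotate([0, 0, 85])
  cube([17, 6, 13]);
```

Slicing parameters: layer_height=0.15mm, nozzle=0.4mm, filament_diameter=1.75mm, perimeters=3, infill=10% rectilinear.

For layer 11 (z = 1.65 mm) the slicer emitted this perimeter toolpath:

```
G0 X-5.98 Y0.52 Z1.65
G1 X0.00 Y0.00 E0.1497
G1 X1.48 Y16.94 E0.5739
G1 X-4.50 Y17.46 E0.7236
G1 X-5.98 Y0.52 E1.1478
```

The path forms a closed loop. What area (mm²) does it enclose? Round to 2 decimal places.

102.07 mm²

Apply the shoelace formula to the sequence of (X, Y) vertices; enclosed area = 102.07 mm².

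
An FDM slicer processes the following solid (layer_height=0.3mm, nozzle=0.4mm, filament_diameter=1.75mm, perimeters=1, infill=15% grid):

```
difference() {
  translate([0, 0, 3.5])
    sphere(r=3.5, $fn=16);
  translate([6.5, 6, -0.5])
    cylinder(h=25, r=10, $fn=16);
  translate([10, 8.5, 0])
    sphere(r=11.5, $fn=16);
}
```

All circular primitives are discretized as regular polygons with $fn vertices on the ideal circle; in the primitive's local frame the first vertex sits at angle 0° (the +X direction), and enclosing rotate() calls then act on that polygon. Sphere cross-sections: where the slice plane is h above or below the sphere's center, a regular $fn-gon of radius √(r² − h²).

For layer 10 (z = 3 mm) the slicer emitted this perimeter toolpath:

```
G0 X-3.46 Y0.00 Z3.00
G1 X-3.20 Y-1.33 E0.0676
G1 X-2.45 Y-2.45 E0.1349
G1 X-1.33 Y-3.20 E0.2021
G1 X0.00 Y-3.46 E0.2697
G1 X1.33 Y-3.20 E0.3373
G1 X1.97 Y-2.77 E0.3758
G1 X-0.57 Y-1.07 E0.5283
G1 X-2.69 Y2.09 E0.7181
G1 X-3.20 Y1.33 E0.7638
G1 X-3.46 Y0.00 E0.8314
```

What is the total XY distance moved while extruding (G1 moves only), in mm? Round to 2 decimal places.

16.66 mm

Sum the Euclidean lengths of each G1 segment: total = 16.66 mm.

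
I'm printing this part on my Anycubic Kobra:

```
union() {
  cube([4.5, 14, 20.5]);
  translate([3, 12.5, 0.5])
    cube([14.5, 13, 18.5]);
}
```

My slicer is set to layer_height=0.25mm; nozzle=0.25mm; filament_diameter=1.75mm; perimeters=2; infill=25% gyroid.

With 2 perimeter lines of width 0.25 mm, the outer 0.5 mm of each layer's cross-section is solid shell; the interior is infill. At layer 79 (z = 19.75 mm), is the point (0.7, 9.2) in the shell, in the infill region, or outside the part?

infill

At z = 19.75 mm: the 4.5×14 cube contributes its full rectangle; the cube at (3, 12.5) does not reach this height (z outside [0.5, 19]); Combining (union): only the 4.5×14 cube is present, so the union is just that shape — 1 connected region. Overall, the cross-section is a single solid region. The nearest boundary edge runs (0.00, 14.00)→(0.00, 0.00); distance from the point to it = 0.70 mm. The point is inside the cross-section and 0.70 mm from the nearest boundary — more than the 0.5 mm shell width (2 × 0.25), so it's in the infill interior.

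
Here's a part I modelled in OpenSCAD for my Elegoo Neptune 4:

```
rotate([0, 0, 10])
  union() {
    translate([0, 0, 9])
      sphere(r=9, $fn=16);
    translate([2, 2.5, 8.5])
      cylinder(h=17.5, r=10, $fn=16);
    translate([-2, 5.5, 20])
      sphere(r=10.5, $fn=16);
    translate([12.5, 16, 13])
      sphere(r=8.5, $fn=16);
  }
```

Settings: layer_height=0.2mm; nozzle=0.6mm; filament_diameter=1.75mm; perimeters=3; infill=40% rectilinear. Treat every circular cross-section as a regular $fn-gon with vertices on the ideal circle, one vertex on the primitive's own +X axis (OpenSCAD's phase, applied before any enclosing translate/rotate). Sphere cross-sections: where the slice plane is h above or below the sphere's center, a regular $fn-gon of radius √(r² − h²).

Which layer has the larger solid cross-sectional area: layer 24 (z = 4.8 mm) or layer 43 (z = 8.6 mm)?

Layer 24 (z = 4.8): the sphere: section is a regular 16-gon, circumradius = √(r²−h²) = √(9²−4.2²) = 7.960 (area = (16/2)·7.960²·sin(360°/16) = 193.97 mm²); the cylinder at (2, 2.5) is not intersected at this z (z outside [8.5, 26]); the sphere at (-2, 5.5) does not reach this height (|z−center|=15.200 > r=10.5); the r=8.5 sphere at (12.5, 16) slices to a regular 16-gon of circumradius 2.238 (√(r²−h²) with h=8.2 from center) (area = (16/2)·2.238²·sin(360°/16) = 15.34 mm²); Combining (union): the 2 present regions are separate (no shared area or edge), so areas and boundary lengths simply add and each stays a separate island — area = 209.31 mm²; (rotated 10° about Z; rotation is an isometry so areas/perimeters/island counts are preserved). So its area = 209.31 mm². Layer 43 (z = 8.6): the sphere: section is a regular 16-gon, circumradius = √(r²−h²) = √(9²−0.4²) = 8.991 (area = (16/2)·8.991²·sin(360°/16) = 247.49 mm²); the r=10 cylinder at (2, 2.5) contributes a regular 16-gon of circumradius 10 (area = (16/2)·10.000²·sin(360°/16) = 306.15 mm²); the sphere at (-2, 5.5) is not intersected at this z (|z−center|=11.400 > r=10.5); the r=8.5 sphere at (12.5, 16) slices to a regular 16-gon of circumradius 7.273 (√(r²−h²) with h=4.4 from center) (area = (16/2)·7.273²·sin(360°/16) = 161.92 mm²); Taking the union: the regions partially overlap — summed areas 715.56 mm² minus the doubly-counted overlap 214.14 mm² gives 501.42 mm² — area = 501.42 mm²; (whole slice rotated 10° about Z — lengths, areas and connectivity unchanged). So its area = 501.42 mm². Layer 43 is larger (501.42 vs 209.31 mm²).

layer 43 (z = 8.6 mm)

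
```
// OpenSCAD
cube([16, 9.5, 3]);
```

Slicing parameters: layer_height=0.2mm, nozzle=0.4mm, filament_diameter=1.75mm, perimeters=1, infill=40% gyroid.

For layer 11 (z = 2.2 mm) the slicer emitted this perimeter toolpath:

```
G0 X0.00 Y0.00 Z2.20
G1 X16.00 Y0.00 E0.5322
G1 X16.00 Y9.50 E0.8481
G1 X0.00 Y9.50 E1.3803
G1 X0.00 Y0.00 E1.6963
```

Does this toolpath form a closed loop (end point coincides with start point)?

Start point (G0): (0.00, 0.00). End point (last G1): the path returns to the start — closed.

yes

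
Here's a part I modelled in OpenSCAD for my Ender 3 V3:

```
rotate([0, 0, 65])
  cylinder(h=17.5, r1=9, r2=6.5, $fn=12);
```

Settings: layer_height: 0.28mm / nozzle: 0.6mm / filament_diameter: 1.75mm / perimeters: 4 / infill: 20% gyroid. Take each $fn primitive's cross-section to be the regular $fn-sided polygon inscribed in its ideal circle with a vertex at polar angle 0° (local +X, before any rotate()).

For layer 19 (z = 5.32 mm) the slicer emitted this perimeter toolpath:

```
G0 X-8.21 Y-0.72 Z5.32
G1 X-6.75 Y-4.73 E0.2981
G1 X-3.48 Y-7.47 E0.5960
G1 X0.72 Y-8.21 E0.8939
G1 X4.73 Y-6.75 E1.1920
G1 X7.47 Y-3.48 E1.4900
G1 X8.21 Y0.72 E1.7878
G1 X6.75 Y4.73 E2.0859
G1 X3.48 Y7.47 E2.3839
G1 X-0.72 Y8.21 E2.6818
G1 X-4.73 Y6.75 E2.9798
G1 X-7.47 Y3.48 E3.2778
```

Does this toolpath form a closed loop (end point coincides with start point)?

no

Start point (G0): (-8.21, -0.72). End point (last G1): the path does not return to the start — open.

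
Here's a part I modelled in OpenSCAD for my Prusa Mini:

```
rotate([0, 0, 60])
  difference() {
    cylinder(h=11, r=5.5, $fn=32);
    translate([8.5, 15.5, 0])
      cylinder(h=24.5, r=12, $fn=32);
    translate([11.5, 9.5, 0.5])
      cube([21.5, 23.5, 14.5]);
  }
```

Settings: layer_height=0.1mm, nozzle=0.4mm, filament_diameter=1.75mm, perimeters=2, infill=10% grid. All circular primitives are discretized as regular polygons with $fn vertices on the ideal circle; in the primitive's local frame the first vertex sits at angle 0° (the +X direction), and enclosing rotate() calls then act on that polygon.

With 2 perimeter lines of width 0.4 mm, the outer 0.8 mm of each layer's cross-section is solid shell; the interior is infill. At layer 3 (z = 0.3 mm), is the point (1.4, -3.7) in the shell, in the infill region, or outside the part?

infill

At z = 0.3 mm: the cylinder: section is a regular 32-gon, circumradius r=5.5; the r=12 cylinder at (8.5, 15.5) contributes a regular 32-gon of circumradius 12; the cube at (11.5, 9.5) is absent (z outside [0.5, 15]); After the difference (first − rest): starting from the r=5.5 cylinder, the r=12 cylinder at (8.5, 15.5) misses the remaining region (no effect) — 1 connected region; (whole slice rotated 60° about Z — lengths, areas and connectivity unchanged). Overall, the cross-section is a single solid region. Undo the 60° rotation: the query point maps to (-2.504, -3.062) in the un-rotated model frame. The nearest boundary edge runs (-3.06, -4.57)→(-3.89, -3.89); distance from the point to it = 1.52 mm. The point is inside the cross-section and 1.52 mm from the nearest boundary — more than the 0.8 mm shell width (2 × 0.4), so it's in the infill interior.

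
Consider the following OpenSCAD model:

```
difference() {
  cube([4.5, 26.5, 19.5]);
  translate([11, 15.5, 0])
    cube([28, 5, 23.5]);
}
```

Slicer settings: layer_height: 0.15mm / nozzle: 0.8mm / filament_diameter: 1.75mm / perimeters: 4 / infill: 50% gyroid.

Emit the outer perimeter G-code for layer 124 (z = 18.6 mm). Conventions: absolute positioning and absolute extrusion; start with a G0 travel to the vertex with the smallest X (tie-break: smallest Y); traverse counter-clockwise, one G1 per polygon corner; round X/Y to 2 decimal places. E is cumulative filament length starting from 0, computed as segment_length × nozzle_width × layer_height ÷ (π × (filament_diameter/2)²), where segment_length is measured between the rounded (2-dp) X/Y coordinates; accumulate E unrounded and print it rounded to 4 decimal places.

G0 X0.00 Y0.00 Z18.60
G1 X4.50 Y0.00 E0.2245
G1 X4.50 Y26.50 E1.5466
G1 X0.00 Y26.50 E1.7711
G1 X0.00 Y0.00 E3.0932

At z = 18.6 mm: the 4.5×26.5 cube contributes its full rectangle; the cube at (11, 15.5) (footprint 28×5) is included at this height; After the difference (first − rest): starting from the 4.5×26.5 cube, the 28×5 cube at (11, 15.5) misses the remaining region (no effect) — 1 connected region. The outline is a single polygon with 4 vertices. Extrusion per mm of travel: 0.8 × 0.15 / (π × 0.875²) = 0.049890. Accumulating E over each segment gives final E = 3.0932.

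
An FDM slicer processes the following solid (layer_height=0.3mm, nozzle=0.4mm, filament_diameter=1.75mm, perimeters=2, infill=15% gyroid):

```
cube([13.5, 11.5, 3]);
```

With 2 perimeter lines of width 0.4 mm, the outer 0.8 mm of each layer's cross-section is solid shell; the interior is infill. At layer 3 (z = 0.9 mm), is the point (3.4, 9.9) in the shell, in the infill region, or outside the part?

infill

At z = 0.9 mm: the cube (footprint 13.5×11.5) is included at this height. Overall, the cross-section is a single solid region. The nearest boundary edge runs (13.50, 11.50)→(0.00, 11.50); distance from the point to it = 1.60 mm. The point is inside the cross-section and 1.60 mm from the nearest boundary — more than the 0.8 mm shell width (2 × 0.4), so it's in the infill interior.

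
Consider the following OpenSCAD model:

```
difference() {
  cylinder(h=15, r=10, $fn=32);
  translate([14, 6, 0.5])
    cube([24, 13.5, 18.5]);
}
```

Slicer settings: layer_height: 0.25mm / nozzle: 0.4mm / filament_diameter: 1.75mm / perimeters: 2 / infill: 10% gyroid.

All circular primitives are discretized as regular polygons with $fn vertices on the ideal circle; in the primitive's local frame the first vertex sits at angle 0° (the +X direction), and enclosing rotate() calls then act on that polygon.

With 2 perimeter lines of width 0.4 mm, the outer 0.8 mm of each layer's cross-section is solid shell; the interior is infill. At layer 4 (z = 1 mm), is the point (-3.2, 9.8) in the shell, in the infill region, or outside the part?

outside

At z = 1 mm: the r=10 cylinder gives a regular 32-gon of circumradius 10 (constant along its height); the cube at (14, 6) (footprint 24×13.5) is included at this height; After the difference (first − rest): starting from the r=10 cylinder, the 24×13.5 cube at (14, 6) misses the remaining region (no effect) — 1 connected region. Overall, the cross-section is a single solid region. The nearest boundary edge runs (-3.83, 9.24)→(-1.95, 9.81); distance from the point to it = 0.36 mm. The point is not inside any of the regions above, so it lies outside the cross-section (0.36 mm from the nearest boundary).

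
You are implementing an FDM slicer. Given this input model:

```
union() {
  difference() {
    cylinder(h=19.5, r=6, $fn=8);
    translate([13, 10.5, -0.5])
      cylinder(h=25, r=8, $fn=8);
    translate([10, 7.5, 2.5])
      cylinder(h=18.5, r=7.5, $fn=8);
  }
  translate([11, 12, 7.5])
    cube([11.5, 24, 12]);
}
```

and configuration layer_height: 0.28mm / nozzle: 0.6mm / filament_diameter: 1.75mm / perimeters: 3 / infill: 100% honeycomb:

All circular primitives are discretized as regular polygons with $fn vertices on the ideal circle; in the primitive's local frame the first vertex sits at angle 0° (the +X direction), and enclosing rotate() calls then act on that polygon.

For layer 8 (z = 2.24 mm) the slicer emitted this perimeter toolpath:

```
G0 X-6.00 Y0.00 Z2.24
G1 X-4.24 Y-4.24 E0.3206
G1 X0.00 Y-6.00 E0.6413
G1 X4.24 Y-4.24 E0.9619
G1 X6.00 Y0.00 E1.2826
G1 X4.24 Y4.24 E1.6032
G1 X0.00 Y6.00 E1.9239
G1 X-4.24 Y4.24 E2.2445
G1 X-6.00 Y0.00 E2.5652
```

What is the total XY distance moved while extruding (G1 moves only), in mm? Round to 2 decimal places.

36.73 mm

Sum the Euclidean lengths of each G1 segment: total = 36.73 mm.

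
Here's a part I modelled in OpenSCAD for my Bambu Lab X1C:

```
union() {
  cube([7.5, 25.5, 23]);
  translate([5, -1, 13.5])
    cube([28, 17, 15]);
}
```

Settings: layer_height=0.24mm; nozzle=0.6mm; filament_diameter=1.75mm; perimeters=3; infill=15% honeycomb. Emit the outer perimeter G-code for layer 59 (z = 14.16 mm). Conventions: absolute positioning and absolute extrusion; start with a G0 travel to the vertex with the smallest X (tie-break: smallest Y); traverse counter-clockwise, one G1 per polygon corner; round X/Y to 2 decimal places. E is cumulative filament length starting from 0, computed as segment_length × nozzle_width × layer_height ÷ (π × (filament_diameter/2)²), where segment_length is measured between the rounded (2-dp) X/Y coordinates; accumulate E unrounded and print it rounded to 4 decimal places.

G0 X0.00 Y0.00 Z14.16
G1 X5.00 Y0.00 E0.2993
G1 X5.00 Y-1.00 E0.3592
G1 X33.00 Y-1.00 E2.0355
G1 X33.00 Y16.00 E3.0533
G1 X7.50 Y16.00 E4.5799
G1 X7.50 Y25.50 E5.1487
G1 X0.00 Y25.50 E5.5977
G1 X0.00 Y0.00 E7.1243

At z = 14.16 mm: the 7.5×25.5 cube contributes its full rectangle; the cube at (5, -1) is present — its section is the full 28×17 rectangle; Taking the union: the regions partially overlap (shared area 40.00 mm²), so overlapping operands fuse into one piece — 1 connected region. The outline is a single polygon with 8 vertices. Extrusion per mm of travel: 0.6 × 0.24 / (π × 0.875²) = 0.059868. Accumulating E over each segment gives final E = 7.1243.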